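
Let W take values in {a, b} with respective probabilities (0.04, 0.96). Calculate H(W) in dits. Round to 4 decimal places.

H(W) = −Σ p·log₁₀ p.
  −(0.04)·log₁₀(0.04) = 0.05592
  −(0.96)·log₁₀(0.96) = 0.01702
Sum: 0.05592 + 0.01702 = 0.0729 dits.

0.0729 dits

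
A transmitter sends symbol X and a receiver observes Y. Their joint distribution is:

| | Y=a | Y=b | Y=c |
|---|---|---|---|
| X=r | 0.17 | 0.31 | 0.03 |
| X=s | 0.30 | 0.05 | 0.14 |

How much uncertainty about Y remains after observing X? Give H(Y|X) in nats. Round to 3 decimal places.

0.863 nats

Chain rule: H(Y|X) = H(X,Y) − H(X).
Marginals: p(X) = (0.5100, 0.4900), p(Y) = (0.4700, 0.3600, 0.1700).
H(X,Y) = 1.5557 nats; H(X) = 0.6929 nats.
H(Y|X) = 1.5557 − 0.6929 = 0.863 nats.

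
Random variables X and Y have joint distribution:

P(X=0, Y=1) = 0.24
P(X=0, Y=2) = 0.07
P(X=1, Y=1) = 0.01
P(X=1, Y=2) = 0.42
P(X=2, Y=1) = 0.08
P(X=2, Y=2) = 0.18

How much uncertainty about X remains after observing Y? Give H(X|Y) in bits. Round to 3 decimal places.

Marginals: p(X) = (0.3100, 0.4300, 0.2600), p(Y) = (0.3300, 0.6700).
H(X|Y) = Σ p(Y) · H(X|Y=·).
  Y=1: p=0.3300, H(X|Y=1) = 0.9826
  Y=2: p=0.6700, H(X|Y=2) = 1.2722
Weighted sum = 1.177 bits.

1.177 bits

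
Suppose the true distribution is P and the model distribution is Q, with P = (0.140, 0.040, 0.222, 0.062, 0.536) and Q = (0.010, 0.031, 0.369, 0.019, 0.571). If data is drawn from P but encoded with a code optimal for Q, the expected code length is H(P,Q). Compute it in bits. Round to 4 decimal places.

2.2377 bits

H(P,Q) = −Σ p·log₂ q.
  −0.140·log₂(0.010) = 0.93014
  −0.040·log₂(0.031) = 0.20046
  −0.222·log₂(0.369) = 0.31930
  −0.062·log₂(0.019) = 0.35451
  −0.536·log₂(0.571) = 0.43332
H(P,Q) = 2.2377 bits.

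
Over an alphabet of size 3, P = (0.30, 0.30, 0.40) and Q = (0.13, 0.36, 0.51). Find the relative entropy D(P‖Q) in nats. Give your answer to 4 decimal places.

D(P‖Q) = Σ p·ln(p/q).
  0.30·ln(0.30/0.13) = 0.25087
  0.30·ln(0.30/0.36) = -0.05470
  0.40·ln(0.40/0.51) = -0.09718
D(P‖Q) = 0.0990 nats.

0.0990 nats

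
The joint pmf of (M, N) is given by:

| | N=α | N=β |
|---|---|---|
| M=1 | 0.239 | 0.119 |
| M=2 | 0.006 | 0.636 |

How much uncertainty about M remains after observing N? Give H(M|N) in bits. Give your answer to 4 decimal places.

0.5152 bits

Chain rule: H(M|N) = H(M,N) − H(N).
Marginals: p(M) = (0.3580, 0.6420), p(N) = (0.2450, 0.7550).
H(M,N) = 1.3185 bits; H(N) = 0.8033 bits.
H(M|N) = 1.3185 − 0.8033 = 0.5152 bits.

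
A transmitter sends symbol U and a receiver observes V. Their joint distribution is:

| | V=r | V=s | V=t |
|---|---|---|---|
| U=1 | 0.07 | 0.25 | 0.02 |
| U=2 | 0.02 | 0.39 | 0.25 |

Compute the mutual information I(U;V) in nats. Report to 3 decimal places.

0.094 nats

Marginals: p(U) = (0.3400, 0.6600), p(V) = (0.0900, 0.6400, 0.2700).
I(U;V) = Σ p(x,y)·ln[p(x,y)/(p(x)p(y))].
  (1,r): 0.07·ln(2.2876) = 0.0579
  (1,s): 0.25·ln(1.1489) = 0.0347
  (1,t): 0.02·ln(0.2179) = -0.0305
  (2,r): 0.02·ln(0.3367) = -0.0218
  (2,s): 0.39·ln(0.9233) = -0.0311
  (2,t): 0.25·ln(1.4029) = 0.0846
Sum = 0.094 nats.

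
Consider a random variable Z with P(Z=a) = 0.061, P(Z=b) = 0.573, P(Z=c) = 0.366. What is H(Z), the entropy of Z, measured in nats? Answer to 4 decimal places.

H(Z) = −Σ p·ln p.
  −(0.061)·ln(0.061) = 0.17061
  −(0.573)·ln(0.573) = 0.31909
  −(0.366)·ln(0.366) = 0.36787
Sum: 0.17061 + 0.31909 + 0.36787 = 0.8576 nats.

0.8576 nats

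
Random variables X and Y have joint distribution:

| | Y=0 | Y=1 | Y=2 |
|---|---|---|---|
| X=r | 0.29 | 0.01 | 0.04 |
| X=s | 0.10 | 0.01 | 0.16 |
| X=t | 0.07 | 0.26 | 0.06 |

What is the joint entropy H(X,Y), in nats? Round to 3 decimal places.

H(X,Y) = −Σ p(x,y)·ln p(x,y) over all 9 cells.
  cell (r,0): −0.29·ln0.29 = 0.3590
  cell (r,1): −0.01·ln0.01 = 0.0461
  cell (r,2): −0.04·ln0.04 = 0.1288
  cell (s,0): −0.10·ln0.10 = 0.2303
  cell (s,1): −0.01·ln0.01 = 0.0461
  cell (s,2): −0.16·ln0.16 = 0.2932
  cell (t,0): −0.07·ln0.07 = 0.1861
  cell (t,1): −0.26·ln0.26 = 0.3502
  cell (t,2): −0.06·ln0.06 = 0.1688
Sum = 1.809 nats.

1.809 nats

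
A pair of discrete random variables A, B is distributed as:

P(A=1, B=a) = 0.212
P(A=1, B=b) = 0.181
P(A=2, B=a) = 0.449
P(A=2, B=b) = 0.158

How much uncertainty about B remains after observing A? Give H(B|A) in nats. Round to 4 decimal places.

Chain rule: H(B|A) = H(A,B) − H(A).
Marginals: p(A) = (0.3930, 0.6070), p(B) = (0.6610, 0.3390).
H(A,B) = 1.2893 nats; H(A) = 0.6701 nats.
H(B|A) = 1.2893 − 0.6701 = 0.6192 nats.

0.6192 nats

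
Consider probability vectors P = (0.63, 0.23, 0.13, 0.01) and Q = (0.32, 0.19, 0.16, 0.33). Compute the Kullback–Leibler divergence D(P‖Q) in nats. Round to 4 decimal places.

0.4087 nats

D(P‖Q) = Σ p·ln(p/q).
  0.63·ln(0.63/0.32) = 0.42676
  0.23·ln(0.23/0.19) = 0.04394
  0.13·ln(0.13/0.16) = -0.02699
  0.01·ln(0.01/0.33) = -0.03497
D(P‖Q) = 0.4087 nats.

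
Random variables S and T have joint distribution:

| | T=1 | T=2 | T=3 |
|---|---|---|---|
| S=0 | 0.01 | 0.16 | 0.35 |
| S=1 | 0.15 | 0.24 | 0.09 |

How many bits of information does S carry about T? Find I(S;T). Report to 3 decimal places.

Marginals: p(S) = (0.5200, 0.4800), p(T) = (0.1600, 0.4000, 0.4400).
I(S;T) = Σ p(x,y)·log₂[p(x,y)/(p(x)p(y))].
  (0,1): 0.01·log₂(0.1202) = -0.0306
  (0,2): 0.16·log₂(0.7692) = -0.0606
  (0,3): 0.35·log₂(1.5297) = 0.2146
  (1,1): 0.15·log₂(1.9531) = 0.1449
  (1,2): 0.24·log₂(1.2500) = 0.0773
  (1,3): 0.09·log₂(0.4261) = -0.1108
Sum = 0.235 bits.

0.235 bits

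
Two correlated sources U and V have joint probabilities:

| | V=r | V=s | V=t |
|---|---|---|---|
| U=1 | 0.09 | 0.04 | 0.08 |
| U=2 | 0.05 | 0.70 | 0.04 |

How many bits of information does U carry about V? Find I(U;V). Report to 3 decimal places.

0.275 bits

Marginals: p(U) = (0.2100, 0.7900), p(V) = (0.1400, 0.7400, 0.1200).
I(U;V) = Σ p(x,y)·log₂[p(x,y)/(p(x)p(y))].
  (1,r): 0.09·log₂(3.0612) = 0.1453
  (1,s): 0.04·log₂(0.2574) = -0.0783
  (1,t): 0.08·log₂(3.1746) = 0.1333
  (2,r): 0.05·log₂(0.4521) = -0.0573
  (2,s): 0.70·log₂(1.1974) = 0.1819
  (2,t): 0.04·log₂(0.4219) = -0.0498
Sum = 0.275 bits.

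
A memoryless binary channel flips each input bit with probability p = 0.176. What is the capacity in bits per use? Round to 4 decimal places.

Binary symmetric channel: C = 1 − h₂(ε) where h₂ is the binary entropy function.
h₂(0.176) = −0.176·log₂0.176 − 0.824·log₂0.824 = 0.6712.
C = 1 − 0.6712 = 0.3288 bits per channel use.

0.3288 bits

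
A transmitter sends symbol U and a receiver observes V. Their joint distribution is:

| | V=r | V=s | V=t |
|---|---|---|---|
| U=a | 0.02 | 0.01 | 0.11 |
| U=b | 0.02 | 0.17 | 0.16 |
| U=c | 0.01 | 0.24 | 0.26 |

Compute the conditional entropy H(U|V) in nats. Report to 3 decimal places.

0.928 nats

Marginals: p(U) = (0.1400, 0.3500, 0.5100), p(V) = (0.0500, 0.4200, 0.5300).
H(U|V) = Σ p(V) · H(U|V=·).
  V=r: p=0.0500, H(U|V=r) = 1.0549
  V=s: p=0.4200, H(U|V=s) = 0.7749
  V=t: p=0.5300, H(U|V=t) = 1.0373
Weighted sum = 0.928 nats.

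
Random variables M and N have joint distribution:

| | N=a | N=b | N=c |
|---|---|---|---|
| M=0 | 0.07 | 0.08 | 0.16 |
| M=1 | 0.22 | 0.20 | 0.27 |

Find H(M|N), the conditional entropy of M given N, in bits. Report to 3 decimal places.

0.882 bits

Chain rule: H(M|N) = H(M,N) − H(N).
Marginals: p(M) = (0.3100, 0.6900), p(N) = (0.2900, 0.2800, 0.4300).
H(M,N) = 2.4381 bits; H(N) = 1.5557 bits.
H(M|N) = 2.4381 − 1.5557 = 0.882 bits.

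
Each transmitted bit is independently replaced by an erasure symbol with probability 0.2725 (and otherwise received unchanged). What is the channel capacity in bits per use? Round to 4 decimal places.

Binary erasure channel: capacity C = 1 − ε.
C = 1 − 0.2725 = 0.7275 bits per channel use.

0.7275 bits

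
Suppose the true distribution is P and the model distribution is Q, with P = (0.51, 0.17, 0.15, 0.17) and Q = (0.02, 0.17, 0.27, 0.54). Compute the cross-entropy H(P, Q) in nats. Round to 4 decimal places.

H(P,Q) = −Σ p·ln q.
  −0.51·ln(0.02) = 1.99513
  −0.17·ln(0.17) = 0.30123
  −0.15·ln(0.27) = 0.19640
  −0.17·ln(0.54) = 0.10475
H(P,Q) = 2.5975 nats.

2.5975 nats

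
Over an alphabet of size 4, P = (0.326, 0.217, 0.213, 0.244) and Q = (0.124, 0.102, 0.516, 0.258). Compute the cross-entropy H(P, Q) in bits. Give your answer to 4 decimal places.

2.3767 bits

H(P,Q) = −Σ p·log₂ q.
  −0.326·log₂(0.124) = 0.98178
  −0.217·log₂(0.102) = 0.71466
  −0.213·log₂(0.516) = 0.20332
  −0.244·log₂(0.258) = 0.47691
H(P,Q) = 2.3767 bits.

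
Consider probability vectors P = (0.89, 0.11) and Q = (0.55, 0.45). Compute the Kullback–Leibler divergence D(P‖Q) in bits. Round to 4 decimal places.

0.3944 bits

D(P‖Q) = Σ p·log₂(p/q).
  0.89·log₂(0.89/0.55) = 0.61799
  0.11·log₂(0.11/0.45) = -0.22357
D(P‖Q) = 0.3944 bits.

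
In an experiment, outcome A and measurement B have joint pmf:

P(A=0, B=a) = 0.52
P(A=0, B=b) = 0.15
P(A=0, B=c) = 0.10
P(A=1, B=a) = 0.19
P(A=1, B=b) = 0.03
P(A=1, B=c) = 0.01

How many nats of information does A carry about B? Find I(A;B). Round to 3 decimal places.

Marginals: p(A) = (0.7700, 0.2300), p(B) = (0.7100, 0.1800, 0.1100).
I(A;B) = Σ p(x,y)·ln[p(x,y)/(p(x)p(y))].
  (0,a): 0.52·ln(0.9512) = -0.0260
  (0,b): 0.15·ln(1.0823) = 0.0119
  (0,c): 0.10·ln(1.1806) = 0.0166
  (1,a): 0.19·ln(1.1635) = 0.0288
  (1,b): 0.03·ln(0.7246) = -0.0097
  (1,c): 0.01·ln(0.3953) = -0.0093
Sum = 0.012 nats.

0.012 nats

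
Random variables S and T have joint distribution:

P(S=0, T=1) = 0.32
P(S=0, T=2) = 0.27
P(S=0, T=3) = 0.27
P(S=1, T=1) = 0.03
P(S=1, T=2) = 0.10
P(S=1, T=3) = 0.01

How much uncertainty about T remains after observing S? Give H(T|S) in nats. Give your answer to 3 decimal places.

Chain rule: H(T|S) = H(S,T) − H(S).
Marginals: p(S) = (0.8600, 0.1400), p(T) = (0.3500, 0.3700, 0.2800).
H(S,T) = 1.4532 nats; H(S) = 0.4050 nats.
H(T|S) = 1.4532 − 0.4050 = 1.048 nats.

1.048 nats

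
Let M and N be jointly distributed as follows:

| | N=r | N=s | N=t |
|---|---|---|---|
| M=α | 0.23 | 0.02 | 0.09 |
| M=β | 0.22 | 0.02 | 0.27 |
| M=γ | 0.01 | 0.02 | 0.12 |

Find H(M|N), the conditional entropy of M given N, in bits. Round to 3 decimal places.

Marginals: p(M) = (0.3400, 0.5100, 0.1500), p(N) = (0.4600, 0.0600, 0.4800).
H(M|N) = Σ p(N) · H(M|N=·).
  N=r: p=0.4600, H(M|N=r) = 1.1290
  N=s: p=0.0600, H(M|N=s) = 1.5850
  N=t: p=0.4800, H(M|N=t) = 1.4197
Weighted sum = 1.296 bits.

1.296 bits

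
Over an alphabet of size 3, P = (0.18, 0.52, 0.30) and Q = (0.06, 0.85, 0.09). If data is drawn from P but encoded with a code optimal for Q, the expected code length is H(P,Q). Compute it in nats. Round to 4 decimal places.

H(P,Q) = −Σ p·ln q.
  −0.18·ln(0.06) = 0.50641
  −0.52·ln(0.85) = 0.08451
  −0.30·ln(0.09) = 0.72238
H(P,Q) = 1.3133 nats.

1.3133 nats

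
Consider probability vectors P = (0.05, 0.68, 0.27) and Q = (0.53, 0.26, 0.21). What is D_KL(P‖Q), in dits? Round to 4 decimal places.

D(P‖Q) = Σ p·log₁₀(p/q).
  0.05·log₁₀(0.05/0.53) = -0.05127
  0.68·log₁₀(0.68/0.26) = 0.28392
  0.27·log₁₀(0.27/0.21) = 0.02947
D(P‖Q) = 0.2621 dits.

0.2621 dits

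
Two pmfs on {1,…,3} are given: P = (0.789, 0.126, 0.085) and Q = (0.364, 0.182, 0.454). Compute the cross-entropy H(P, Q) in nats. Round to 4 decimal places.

1.0792 nats

H(P,Q) = −Σ p·ln q.
  −0.789·ln(0.364) = 0.79736
  −0.126·ln(0.182) = 0.21467
  −0.085·ln(0.454) = 0.06712
H(P,Q) = 1.0792 nats.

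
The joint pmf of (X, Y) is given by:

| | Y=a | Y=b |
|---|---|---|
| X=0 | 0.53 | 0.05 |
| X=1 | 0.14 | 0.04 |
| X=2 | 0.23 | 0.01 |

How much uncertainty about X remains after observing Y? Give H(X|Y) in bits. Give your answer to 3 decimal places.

1.370 bits

Marginals: p(X) = (0.5800, 0.1800, 0.2400), p(Y) = (0.9000, 0.1000).
H(X|Y) = Σ p(Y) · H(X|Y=·).
  Y=a: p=0.9000, H(X|Y=a) = 1.3705
  Y=b: p=0.1000, H(X|Y=b) = 1.3610
Weighted sum = 1.370 bits.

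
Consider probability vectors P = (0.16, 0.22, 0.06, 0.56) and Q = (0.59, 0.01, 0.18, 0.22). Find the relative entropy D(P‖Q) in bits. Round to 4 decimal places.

1.3396 bits

D(P‖Q) = Σ p·log₂(p/q).
  0.16·log₂(0.16/0.59) = -0.30122
  0.22·log₂(0.22/0.01) = 0.98107
  0.06·log₂(0.06/0.18) = -0.09510
  0.56·log₂(0.56/0.22) = 0.75484
D(P‖Q) = 1.3396 bits.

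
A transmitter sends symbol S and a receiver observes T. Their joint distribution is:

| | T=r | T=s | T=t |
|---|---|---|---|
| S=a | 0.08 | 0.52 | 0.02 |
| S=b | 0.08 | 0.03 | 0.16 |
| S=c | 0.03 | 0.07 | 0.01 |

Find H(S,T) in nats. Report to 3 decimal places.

H(S,T) = −Σ p(x,y)·ln p(x,y) over all 9 cells.
  cell (a,r): −0.08·ln0.08 = 0.2021
  cell (a,s): −0.52·ln0.52 = 0.3400
  cell (a,t): −0.02·ln0.02 = 0.0782
  cell (b,r): −0.08·ln0.08 = 0.2021
  cell (b,s): −0.03·ln0.03 = 0.1052
  cell (b,t): −0.16·ln0.16 = 0.2932
  cell (c,r): −0.03·ln0.03 = 0.1052
  cell (c,s): −0.07·ln0.07 = 0.1861
  cell (c,t): −0.01·ln0.01 = 0.0461
Sum = 1.558 nats.

1.558 nats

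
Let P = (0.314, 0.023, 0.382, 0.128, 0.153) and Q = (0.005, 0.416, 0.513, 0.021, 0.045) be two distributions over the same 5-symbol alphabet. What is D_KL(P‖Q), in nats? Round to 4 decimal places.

1.5393 nats

D(P‖Q) = Σ p·ln(p/q).
  0.314·ln(0.314/0.005) = 1.29995
  0.023·ln(0.023/0.416) = -0.06659
  0.382·ln(0.382/0.513) = -0.11263
  0.128·ln(0.128/0.021) = 0.23136
  0.153·ln(0.153/0.045) = 0.18724
D(P‖Q) = 1.5393 nats.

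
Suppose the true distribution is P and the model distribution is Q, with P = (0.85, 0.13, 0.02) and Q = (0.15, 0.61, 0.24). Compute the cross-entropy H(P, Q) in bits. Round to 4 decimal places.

H(P,Q) = −Σ p·log₂ q.
  −0.85·log₂(0.15) = 2.32642
  −0.13·log₂(0.61) = 0.09271
  −0.02·log₂(0.24) = 0.04118
H(P,Q) = 2.4603 bits.

2.4603 bits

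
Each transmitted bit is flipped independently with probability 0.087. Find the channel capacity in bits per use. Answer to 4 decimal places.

0.5736 bits

Binary symmetric channel: C = 1 − h₂(ε) where h₂ is the binary entropy function.
h₂(0.087) = −0.087·log₂0.087 − 0.913·log₂0.913 = 0.4264.
C = 1 − 0.4264 = 0.5736 bits per channel use.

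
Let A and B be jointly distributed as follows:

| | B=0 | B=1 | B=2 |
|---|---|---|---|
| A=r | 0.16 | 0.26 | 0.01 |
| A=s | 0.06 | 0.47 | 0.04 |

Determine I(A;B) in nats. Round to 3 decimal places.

Marginals: p(A) = (0.4300, 0.5700), p(B) = (0.2200, 0.7300, 0.0500).
I(A;B) = Σ p(x,y)·ln[p(x,y)/(p(x)p(y))].
  (r,0): 0.16·ln(1.6913) = 0.0841
  (r,1): 0.26·ln(0.8283) = -0.0490
  (r,2): 0.01·ln(0.4651) = -0.0077
  (s,0): 0.06·ln(0.4785) = -0.0442
  (s,1): 0.47·ln(1.1295) = 0.0572
  (s,2): 0.04·ln(1.4035) = 0.0136
Sum = 0.054 nats.

0.054 nats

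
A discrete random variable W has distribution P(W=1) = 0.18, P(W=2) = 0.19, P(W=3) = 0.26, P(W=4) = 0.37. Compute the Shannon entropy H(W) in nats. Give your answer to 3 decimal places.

H(W) = −Σ p·ln p.
  −(0.18)·ln(0.18) = 0.3087
  −(0.19)·ln(0.19) = 0.3155
  −(0.26)·ln(0.26) = 0.3502
  −(0.37)·ln(0.37) = 0.3679
Sum: 0.3087 + 0.3155 + 0.3502 + 0.3679 = 1.342 nats.

1.342 nats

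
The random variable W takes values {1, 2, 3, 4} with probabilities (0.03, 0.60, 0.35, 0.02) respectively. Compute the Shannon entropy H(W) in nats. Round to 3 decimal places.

H(W) = −Σ p·ln p.
  −(0.03)·ln(0.03) = 0.1052
  −(0.60)·ln(0.60) = 0.3065
  −(0.35)·ln(0.35) = 0.3674
  −(0.02)·ln(0.02) = 0.0782
Sum: 0.1052 + 0.3065 + 0.3674 + 0.0782 = 0.857 nats.

0.857 nats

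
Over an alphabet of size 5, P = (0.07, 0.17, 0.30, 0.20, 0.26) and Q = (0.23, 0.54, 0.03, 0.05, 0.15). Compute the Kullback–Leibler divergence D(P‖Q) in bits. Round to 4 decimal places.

D(P‖Q) = Σ p·log₂(p/q).
  0.07·log₂(0.07/0.23) = -0.12013
  0.17·log₂(0.17/0.54) = -0.28346
  0.30·log₂(0.30/0.03) = 0.99658
  0.20·log₂(0.20/0.05) = 0.40000
  0.26·log₂(0.26/0.15) = 0.20632
D(P‖Q) = 1.1993 bits.

1.1993 bits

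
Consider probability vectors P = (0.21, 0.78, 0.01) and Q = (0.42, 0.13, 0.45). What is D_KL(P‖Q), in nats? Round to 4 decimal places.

1.2139 nats

D(P‖Q) = Σ p·ln(p/q).
  0.21·ln(0.21/0.42) = -0.14556
  0.78·ln(0.78/0.13) = 1.39757
  0.01·ln(0.01/0.45) = -0.03807
D(P‖Q) = 1.2139 nats.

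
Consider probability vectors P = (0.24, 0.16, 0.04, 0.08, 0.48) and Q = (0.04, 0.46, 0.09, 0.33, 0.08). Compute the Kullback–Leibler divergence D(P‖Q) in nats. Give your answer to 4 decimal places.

D(P‖Q) = Σ p·ln(p/q).
  0.24·ln(0.24/0.04) = 0.43002
  0.16·ln(0.16/0.46) = -0.16897
  0.04·ln(0.04/0.09) = -0.03244
  0.08·ln(0.08/0.33) = -0.11337
  0.48·ln(0.48/0.08) = 0.86004
D(P‖Q) = 0.9753 nats.

0.9753 nats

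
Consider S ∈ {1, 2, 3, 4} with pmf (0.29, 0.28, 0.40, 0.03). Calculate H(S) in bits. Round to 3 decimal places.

H(S) = −Σ p·log₂ p.
  −(0.29)·log₂(0.29) = 0.5179
  −(0.28)·log₂(0.28) = 0.5142
  −(0.40)·log₂(0.40) = 0.5288
  −(0.03)·log₂(0.03) = 0.1518
Sum: 0.5179 + 0.5142 + 0.5288 + 0.1518 = 1.713 bits.

1.713 bits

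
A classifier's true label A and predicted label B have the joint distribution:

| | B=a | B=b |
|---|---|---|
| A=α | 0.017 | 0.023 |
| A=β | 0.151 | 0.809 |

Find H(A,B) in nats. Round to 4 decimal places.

0.6130 nats

H(A,B) = −Σ p(x,y)·ln p(x,y) over all 4 cells.
  cell (α,a): −0.017·ln0.017 = 0.06927
  cell (α,b): −0.023·ln0.023 = 0.08676
  cell (β,a): −0.151·ln0.151 = 0.28546
  cell (β,b): −0.809·ln0.809 = 0.17147
Sum = 0.6130 nats.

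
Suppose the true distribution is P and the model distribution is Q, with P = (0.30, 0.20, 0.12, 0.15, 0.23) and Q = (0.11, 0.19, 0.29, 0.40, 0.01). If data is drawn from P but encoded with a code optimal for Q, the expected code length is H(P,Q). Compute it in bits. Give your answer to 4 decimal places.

H(P,Q) = −Σ p·log₂ q.
  −0.30·log₂(0.11) = 0.95533
  −0.20·log₂(0.19) = 0.47919
  −0.12·log₂(0.29) = 0.21431
  −0.15·log₂(0.40) = 0.19829
  −0.23·log₂(0.01) = 1.52809
H(P,Q) = 3.3752 bits.

3.3752 bits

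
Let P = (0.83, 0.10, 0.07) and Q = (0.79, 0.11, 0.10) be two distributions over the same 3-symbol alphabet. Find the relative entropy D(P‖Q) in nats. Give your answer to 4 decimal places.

D(P‖Q) = Σ p·ln(p/q).
  0.83·ln(0.83/0.79) = 0.04100
  0.10·ln(0.10/0.11) = -0.00953
  0.07·ln(0.07/0.10) = -0.02497
D(P‖Q) = 0.0065 nats.

0.0065 nats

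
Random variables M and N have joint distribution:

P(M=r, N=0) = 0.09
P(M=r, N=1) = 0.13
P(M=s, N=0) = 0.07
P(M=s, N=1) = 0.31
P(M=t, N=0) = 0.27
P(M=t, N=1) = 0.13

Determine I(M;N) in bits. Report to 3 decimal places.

0.145 bits

Marginals: p(M) = (0.2200, 0.3800, 0.4000), p(N) = (0.4300, 0.5700).
I(M;N) = H(M) + H(N) − H(M,N).
H(M) = 1.5398, H(N) = 0.9858, H(M,N) = 2.3803.
I(M;N) = 1.5398 + 0.9858 − 2.3803 = 0.145 bits.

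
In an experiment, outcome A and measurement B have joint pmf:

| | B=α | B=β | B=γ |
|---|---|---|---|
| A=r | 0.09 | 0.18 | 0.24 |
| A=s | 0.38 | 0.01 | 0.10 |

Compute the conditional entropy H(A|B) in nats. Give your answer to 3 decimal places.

Marginals: p(A) = (0.5100, 0.4900), p(B) = (0.4700, 0.1900, 0.3400).
H(A|B) = Σ p(B) · H(A|B=·).
  B=α: p=0.4700, H(A|B=α) = 0.4884
  B=β: p=0.1900, H(A|B=β) = 0.2062
  B=γ: p=0.3400, H(A|B=γ) = 0.6058
Weighted sum = 0.475 nats.

0.475 nats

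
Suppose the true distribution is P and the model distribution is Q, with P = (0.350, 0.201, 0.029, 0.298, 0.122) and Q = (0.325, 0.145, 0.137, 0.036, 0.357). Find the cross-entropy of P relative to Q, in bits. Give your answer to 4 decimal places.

2.8211 bits

H(P,Q) = −Σ p·log₂ q.
  −0.350·log₂(0.325) = 0.56752
  −0.201·log₂(0.145) = 0.55996
  −0.029·log₂(0.137) = 0.08316
  −0.298·log₂(0.036) = 1.42917
  −0.122·log₂(0.357) = 0.18129
H(P,Q) = 2.8211 bits.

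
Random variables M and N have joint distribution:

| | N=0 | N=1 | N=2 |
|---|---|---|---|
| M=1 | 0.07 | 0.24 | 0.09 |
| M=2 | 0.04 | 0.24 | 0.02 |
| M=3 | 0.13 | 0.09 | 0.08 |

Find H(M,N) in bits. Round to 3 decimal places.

H(M,N) = −Σ p(x,y)·log₂ p(x,y) over all 9 cells.
  cell (1,0): −0.07·log₂0.07 = 0.2686
  cell (1,1): −0.24·log₂0.24 = 0.4941
  cell (1,2): −0.09·log₂0.09 = 0.3127
  cell (2,0): −0.04·log₂0.04 = 0.1858
  cell (2,1): −0.24·log₂0.24 = 0.4941
  cell (2,2): −0.02·log₂0.02 = 0.1129
  cell (3,0): −0.13·log₂0.13 = 0.3826
  cell (3,1): −0.09·log₂0.09 = 0.3127
  cell (3,2): −0.08·log₂0.08 = 0.2915
Sum = 2.855 bits.

2.855 bits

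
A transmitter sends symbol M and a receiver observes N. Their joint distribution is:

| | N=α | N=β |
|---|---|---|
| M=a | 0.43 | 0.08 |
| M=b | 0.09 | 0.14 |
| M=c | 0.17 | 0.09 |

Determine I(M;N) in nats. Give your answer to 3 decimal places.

Marginals: p(M) = (0.5100, 0.2300, 0.2600), p(N) = (0.6900, 0.3100).
I(M;N) = Σ p(x,y)·ln[p(x,y)/(p(x)p(y))].
  (a,α): 0.43·ln(1.2219) = 0.0862
  (a,β): 0.08·ln(0.5060) = -0.0545
  (b,α): 0.09·ln(0.5671) = -0.0510
  (b,β): 0.14·ln(1.9635) = 0.0945
  (c,α): 0.17·ln(0.9476) = -0.0091
  (c,β): 0.09·ln(1.1166) = 0.0099
Sum = 0.076 nats.

0.076 nats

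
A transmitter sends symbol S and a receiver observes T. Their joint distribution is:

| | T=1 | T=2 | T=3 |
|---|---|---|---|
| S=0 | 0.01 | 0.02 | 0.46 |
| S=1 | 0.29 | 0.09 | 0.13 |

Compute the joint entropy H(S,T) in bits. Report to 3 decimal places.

1.908 bits

H(S,T) = −Σ p(x,y)·log₂ p(x,y) over all 6 cells.
  cell (0,1): −0.01·log₂0.01 = 0.0664
  cell (0,2): −0.02·log₂0.02 = 0.1129
  cell (0,3): −0.46·log₂0.46 = 0.5153
  cell (1,1): −0.29·log₂0.29 = 0.5179
  cell (1,2): −0.09·log₂0.09 = 0.3127
  cell (1,3): −0.13·log₂0.13 = 0.3826
Sum = 1.908 bits.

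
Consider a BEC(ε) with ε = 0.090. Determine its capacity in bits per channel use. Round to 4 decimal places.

Binary erasure channel: capacity C = 1 − ε.
C = 1 − 0.090 = 0.9100 bits per channel use.

0.9100 bits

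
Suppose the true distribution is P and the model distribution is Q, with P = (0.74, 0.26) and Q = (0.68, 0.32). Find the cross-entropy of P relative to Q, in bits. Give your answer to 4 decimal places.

0.8391 bits

H(P,Q) = −Σ p·log₂ q.
  −0.74·log₂(0.68) = 0.41173
  −0.26·log₂(0.32) = 0.42740
H(P,Q) = 0.8391 bits.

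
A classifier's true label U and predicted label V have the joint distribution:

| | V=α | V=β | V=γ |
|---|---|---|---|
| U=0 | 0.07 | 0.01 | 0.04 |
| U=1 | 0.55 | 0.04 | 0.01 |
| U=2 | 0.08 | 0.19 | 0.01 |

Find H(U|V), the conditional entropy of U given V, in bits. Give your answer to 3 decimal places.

0.963 bits

Marginals: p(U) = (0.1200, 0.6000, 0.2800), p(V) = (0.7000, 0.2400, 0.0600).
H(U|V) = Σ p(V) · H(U|V=·).
  V=α: p=0.7000, H(U|V=α) = 0.9632
  V=β: p=0.2400, H(U|V=β) = 0.8887
  V=γ: p=0.0600, H(U|V=γ) = 1.2516
Weighted sum = 0.963 bits.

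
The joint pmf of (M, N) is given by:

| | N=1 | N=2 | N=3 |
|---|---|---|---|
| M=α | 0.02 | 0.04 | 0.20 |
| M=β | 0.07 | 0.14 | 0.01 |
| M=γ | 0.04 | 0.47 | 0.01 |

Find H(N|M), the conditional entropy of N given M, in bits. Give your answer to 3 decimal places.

0.783 bits

Marginals: p(M) = (0.2600, 0.2200, 0.5200), p(N) = (0.1300, 0.6500, 0.2200).
H(N|M) = Σ p(M) · H(N|M=·).
  M=α: p=0.2600, H(N|M=α) = 0.9913
  M=β: p=0.2200, H(N|M=β) = 1.1433
  M=γ: p=0.5200, H(N|M=γ) = 0.5261
Weighted sum = 0.783 bits.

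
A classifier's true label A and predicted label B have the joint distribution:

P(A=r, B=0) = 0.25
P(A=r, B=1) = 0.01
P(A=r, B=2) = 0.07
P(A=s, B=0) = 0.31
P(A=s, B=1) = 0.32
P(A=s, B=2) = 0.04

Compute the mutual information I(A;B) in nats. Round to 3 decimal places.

0.132 nats

Marginals: p(A) = (0.3300, 0.6700), p(B) = (0.5600, 0.3300, 0.1100).
I(A;B) = Σ p(x,y)·ln[p(x,y)/(p(x)p(y))].
  (r,0): 0.25·ln(1.3528) = 0.0755
  (r,1): 0.01·ln(0.0918) = -0.0239
  (r,2): 0.07·ln(1.9284) = 0.0460
  (s,0): 0.31·ln(0.8262) = -0.0592
  (s,1): 0.32·ln(1.4473) = 0.1183
  (s,2): 0.04·ln(0.5427) = -0.0244
Sum = 0.132 nats.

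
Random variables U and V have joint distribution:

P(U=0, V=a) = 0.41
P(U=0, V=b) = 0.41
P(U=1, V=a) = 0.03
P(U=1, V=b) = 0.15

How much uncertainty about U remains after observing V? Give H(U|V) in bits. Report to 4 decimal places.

0.6275 bits

Chain rule: H(U|V) = H(U,V) − H(V).
Marginals: p(U) = (0.8200, 0.1800), p(V) = (0.4400, 0.5600).
H(U,V) = 1.6171 bits; H(V) = 0.9896 bits.
H(U|V) = 1.6171 − 0.9896 = 0.6275 bits.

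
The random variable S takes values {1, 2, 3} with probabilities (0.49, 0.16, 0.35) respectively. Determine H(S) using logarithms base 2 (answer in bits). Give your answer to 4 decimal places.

H(S) = −Σ p·log₂ p.
  −(0.49)·log₂(0.49) = 0.50428
  −(0.16)·log₂(0.16) = 0.42302
  −(0.35)·log₂(0.35) = 0.53010
Sum: 0.50428 + 0.42302 + 0.53010 = 1.4574 bits.

1.4574 bits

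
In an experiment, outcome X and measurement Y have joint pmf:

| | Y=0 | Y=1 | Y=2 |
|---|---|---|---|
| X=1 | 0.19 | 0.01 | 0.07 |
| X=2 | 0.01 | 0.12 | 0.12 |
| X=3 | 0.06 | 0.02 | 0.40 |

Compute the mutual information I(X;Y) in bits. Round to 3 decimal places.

Marginals: p(X) = (0.2700, 0.2500, 0.4800), p(Y) = (0.2600, 0.1500, 0.5900).
I(X;Y) = Σ p(x,y)·log₂[p(x,y)/(p(x)p(y))].
  (1,0): 0.19·log₂(2.7066) = 0.2729
  (1,1): 0.01·log₂(0.2469) = -0.0202
  (1,2): 0.07·log₂(0.4394) = -0.0830
  (2,0): 0.01·log₂(0.1538) = -0.0270
  (2,1): 0.12·log₂(3.2000) = 0.2014
  (2,2): 0.12·log₂(0.8136) = -0.0357
  (3,0): 0.06·log₂(0.4808) = -0.0634
  (3,1): 0.02·log₂(0.2778) = -0.0370
  (3,2): 0.40·log₂(1.4124) = 0.1993
Sum = 0.407 bits.

0.407 bits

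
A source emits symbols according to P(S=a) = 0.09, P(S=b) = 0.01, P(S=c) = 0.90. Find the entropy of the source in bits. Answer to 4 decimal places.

H(S) = −Σ p·log₂ p.
  −(0.09)·log₂(0.09) = 0.31265
  −(0.01)·log₂(0.01) = 0.06644
  −(0.90)·log₂(0.90) = 0.13680
Sum: 0.31265 + 0.06644 + 0.13680 = 0.5159 bits.

0.5159 bits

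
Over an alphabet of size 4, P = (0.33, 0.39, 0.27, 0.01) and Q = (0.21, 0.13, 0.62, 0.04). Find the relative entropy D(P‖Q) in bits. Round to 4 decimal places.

D(P‖Q) = Σ p·log₂(p/q).
  0.33·log₂(0.33/0.21) = 0.21519
  0.39·log₂(0.39/0.13) = 0.61814
  0.27·log₂(0.27/0.62) = -0.32381
  0.01·log₂(0.01/0.04) = -0.02000
D(P‖Q) = 0.4895 bits.

0.4895 bits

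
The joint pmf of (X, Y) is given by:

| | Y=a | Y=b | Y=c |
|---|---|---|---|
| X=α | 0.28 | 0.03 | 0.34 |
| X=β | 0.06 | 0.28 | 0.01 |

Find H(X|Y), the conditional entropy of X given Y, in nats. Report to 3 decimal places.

Marginals: p(X) = (0.6500, 0.3500), p(Y) = (0.3400, 0.3100, 0.3500).
H(X|Y) = Σ p(Y) · H(X|Y=·).
  Y=a: p=0.3400, H(X|Y=a) = 0.4660
  Y=b: p=0.3100, H(X|Y=b) = 0.3179
  Y=c: p=0.3500, H(X|Y=c) = 0.1297
Weighted sum = 0.302 nats.

0.302 nats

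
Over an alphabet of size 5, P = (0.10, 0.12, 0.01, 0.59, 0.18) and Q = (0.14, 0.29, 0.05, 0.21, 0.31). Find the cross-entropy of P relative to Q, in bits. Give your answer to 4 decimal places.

H(P,Q) = −Σ p·log₂ q.
  −0.10·log₂(0.14) = 0.28365
  −0.12·log₂(0.29) = 0.21431
  −0.01·log₂(0.05) = 0.04322
  −0.59·log₂(0.21) = 1.32841
  −0.18·log₂(0.31) = 0.30414
H(P,Q) = 2.1737 bits.

2.1737 bits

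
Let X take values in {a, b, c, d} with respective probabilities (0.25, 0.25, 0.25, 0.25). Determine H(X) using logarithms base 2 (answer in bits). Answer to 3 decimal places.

H(X) = −Σ p·log₂ p.
  −(0.25)·log₂(0.25) = 0.5000
  −(0.25)·log₂(0.25) = 0.5000
  −(0.25)·log₂(0.25) = 0.5000
  −(0.25)·log₂(0.25) = 0.5000
Sum: 0.5000 + 0.5000 + 0.5000 + 0.5000 = 2.000 bits.

2.000 bits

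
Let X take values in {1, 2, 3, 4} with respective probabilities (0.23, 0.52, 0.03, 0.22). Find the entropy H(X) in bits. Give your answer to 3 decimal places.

1.611 bits

H(X) = −Σ p·log₂ p.
  −(0.23)·log₂(0.23) = 0.4877
  −(0.52)·log₂(0.52) = 0.4906
  −(0.03)·log₂(0.03) = 0.1518
  −(0.22)·log₂(0.22) = 0.4806
Sum: 0.4877 + 0.4906 + 0.1518 + 0.4806 = 1.611 bits.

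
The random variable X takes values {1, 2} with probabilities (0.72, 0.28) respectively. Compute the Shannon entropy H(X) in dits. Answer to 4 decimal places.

H(X) = −Σ p·log₁₀ p.
  −(0.72)·log₁₀(0.72) = 0.10272
  −(0.28)·log₁₀(0.28) = 0.15480
Sum: 0.10272 + 0.15480 = 0.2575 dits.

0.2575 dits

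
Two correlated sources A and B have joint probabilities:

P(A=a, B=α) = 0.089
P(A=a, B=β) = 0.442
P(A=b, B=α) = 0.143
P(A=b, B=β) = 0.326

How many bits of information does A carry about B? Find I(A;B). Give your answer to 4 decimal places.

Marginals: p(A) = (0.5310, 0.4690), p(B) = (0.2320, 0.7680).
I(A;B) = H(A) + H(B) − H(A,B).
H(A) = 0.9972, H(B) = 0.7815, H(A,B) = 1.7596.
I(A;B) = 0.9972 + 0.7815 − 1.7596 = 0.0191 bits.

0.0191 bits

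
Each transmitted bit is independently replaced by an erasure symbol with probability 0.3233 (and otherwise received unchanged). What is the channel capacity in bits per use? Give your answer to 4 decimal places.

0.6767 bits

Binary erasure channel: capacity C = 1 − ε.
C = 1 − 0.3233 = 0.6767 bits per channel use.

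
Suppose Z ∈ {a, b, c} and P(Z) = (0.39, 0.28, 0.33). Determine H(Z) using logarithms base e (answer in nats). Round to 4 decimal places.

H(Z) = −Σ p·ln p.
  −(0.39)·ln(0.39) = 0.36723
  −(0.28)·ln(0.28) = 0.35643
  −(0.33)·ln(0.33) = 0.36586
Sum: 0.36723 + 0.35643 + 0.36586 = 1.0895 nats.

1.0895 nats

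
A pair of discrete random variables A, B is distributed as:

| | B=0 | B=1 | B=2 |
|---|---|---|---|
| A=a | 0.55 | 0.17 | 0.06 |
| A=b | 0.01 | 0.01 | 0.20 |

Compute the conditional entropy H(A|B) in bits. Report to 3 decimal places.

0.331 bits

Marginals: p(A) = (0.7800, 0.2200), p(B) = (0.5600, 0.1800, 0.2600).
H(A|B) = Σ p(B) · H(A|B=·).
  B=0: p=0.5600, H(A|B=0) = 0.1292
  B=1: p=0.1800, H(A|B=1) = 0.3095
  B=2: p=0.2600, H(A|B=2) = 0.7793
Weighted sum = 0.331 bits.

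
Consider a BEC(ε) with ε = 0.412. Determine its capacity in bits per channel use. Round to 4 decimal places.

Binary erasure channel: capacity C = 1 − ε.
C = 1 − 0.412 = 0.5880 bits per channel use.

0.5880 bits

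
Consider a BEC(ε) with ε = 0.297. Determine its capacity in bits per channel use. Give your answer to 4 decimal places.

0.7030 bits

Binary erasure channel: capacity C = 1 − ε.
C = 1 − 0.297 = 0.7030 bits per channel use.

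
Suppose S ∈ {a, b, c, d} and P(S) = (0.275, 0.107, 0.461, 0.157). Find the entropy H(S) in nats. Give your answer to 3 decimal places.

H(S) = −Σ p·ln p.
  −(0.275)·ln(0.275) = 0.3550
  −(0.107)·ln(0.107) = 0.2391
  −(0.461)·ln(0.461) = 0.3570
  −(0.157)·ln(0.157) = 0.2907
Sum: 0.3550 + 0.2391 + 0.3570 + 0.2907 = 1.242 nats.

1.242 nats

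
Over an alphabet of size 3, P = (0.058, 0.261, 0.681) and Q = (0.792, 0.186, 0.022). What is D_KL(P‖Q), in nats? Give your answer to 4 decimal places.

D(P‖Q) = Σ p·ln(p/q).
  0.058·ln(0.058/0.792) = -0.15162
  0.261·ln(0.261/0.186) = 0.08842
  0.681·ln(0.681/0.022) = 2.33755
D(P‖Q) = 2.2743 nats.

2.2743 nats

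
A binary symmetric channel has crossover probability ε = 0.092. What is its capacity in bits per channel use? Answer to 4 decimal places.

0.5569 bits

Binary symmetric channel: C = 1 − h₂(ε) where h₂ is the binary entropy function.
h₂(0.092) = −0.092·log₂0.092 − 0.908·log₂0.908 = 0.4431.
C = 1 − 0.4431 = 0.5569 bits per channel use.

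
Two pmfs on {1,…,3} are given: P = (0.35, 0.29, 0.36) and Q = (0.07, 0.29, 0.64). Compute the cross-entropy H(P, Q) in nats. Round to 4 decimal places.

1.4504 nats

H(P,Q) = −Σ p·ln q.
  −0.35·ln(0.07) = 0.93074
  −0.29·ln(0.29) = 0.35898
  −0.36·ln(0.64) = 0.16066
H(P,Q) = 1.4504 nats.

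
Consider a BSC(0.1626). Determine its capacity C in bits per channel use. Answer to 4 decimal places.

0.3595 bits

Binary symmetric channel: C = 1 − h₂(ε) where h₂ is the binary entropy function.
h₂(0.1626) = −0.1626·log₂0.1626 − 0.8374·log₂0.8374 = 0.6405.
C = 1 − 0.6405 = 0.3595 bits per channel use.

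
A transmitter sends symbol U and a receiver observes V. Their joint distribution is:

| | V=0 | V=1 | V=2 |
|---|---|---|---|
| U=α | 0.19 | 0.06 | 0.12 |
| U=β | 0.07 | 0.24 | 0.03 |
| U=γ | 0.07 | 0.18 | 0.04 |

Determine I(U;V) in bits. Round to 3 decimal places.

Marginals: p(U) = (0.3700, 0.3400, 0.2900), p(V) = (0.3300, 0.4800, 0.1900).
I(U;V) = H(U) + H(V) − H(U,V).
H(U) = 1.5778, H(V) = 1.4913, H(U,V) = 2.8799.
I(U;V) = 1.5778 + 1.4913 − 2.8799 = 0.189 bits.

0.189 bits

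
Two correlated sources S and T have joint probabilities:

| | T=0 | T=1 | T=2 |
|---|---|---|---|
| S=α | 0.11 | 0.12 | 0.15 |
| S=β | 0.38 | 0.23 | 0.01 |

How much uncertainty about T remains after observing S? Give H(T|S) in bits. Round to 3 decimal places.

Marginals: p(S) = (0.3800, 0.6200), p(T) = (0.4900, 0.3500, 0.1600).
H(T|S) = Σ p(S) · H(T|S=·).
  S=α: p=0.3800, H(T|S=α) = 1.5722
  S=β: p=0.6200, H(T|S=β) = 1.0596
Weighted sum = 1.254 bits.

1.254 bits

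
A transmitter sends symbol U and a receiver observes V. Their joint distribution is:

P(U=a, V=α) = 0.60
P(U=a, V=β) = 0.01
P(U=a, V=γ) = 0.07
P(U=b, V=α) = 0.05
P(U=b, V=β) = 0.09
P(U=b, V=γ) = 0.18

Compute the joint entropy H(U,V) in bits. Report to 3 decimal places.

1.751 bits

H(U,V) = −Σ p(x,y)·log₂ p(x,y) over all 6 cells.
  cell (a,α): −0.60·log₂0.60 = 0.4422
  cell (a,β): −0.01·log₂0.01 = 0.0664
  cell (a,γ): −0.07·log₂0.07 = 0.2686
  cell (b,α): −0.05·log₂0.05 = 0.2161
  cell (b,β): −0.09·log₂0.09 = 0.3127
  cell (b,γ): −0.18·log₂0.18 = 0.4453
Sum = 1.751 bits.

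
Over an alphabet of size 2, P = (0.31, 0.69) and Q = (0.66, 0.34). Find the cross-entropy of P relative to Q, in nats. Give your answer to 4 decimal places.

H(P,Q) = −Σ p·ln q.
  −0.31·ln(0.66) = 0.12881
  −0.69·ln(0.34) = 0.74438
H(P,Q) = 0.8732 nats.

0.8732 nats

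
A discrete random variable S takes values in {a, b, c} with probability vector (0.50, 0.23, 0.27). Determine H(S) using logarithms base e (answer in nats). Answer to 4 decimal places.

1.0381 nats

H(S) = −Σ p·ln p.
  −(0.50)·ln(0.50) = 0.34657
  −(0.23)·ln(0.23) = 0.33803
  −(0.27)·ln(0.27) = 0.35352
Sum: 0.34657 + 0.33803 + 0.35352 = 1.0381 nats.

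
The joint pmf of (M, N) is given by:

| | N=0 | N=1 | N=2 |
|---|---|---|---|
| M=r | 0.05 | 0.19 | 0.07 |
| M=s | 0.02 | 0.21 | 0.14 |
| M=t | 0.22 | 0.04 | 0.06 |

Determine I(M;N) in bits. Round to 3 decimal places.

Marginals: p(M) = (0.3100, 0.3700, 0.3200), p(N) = (0.2900, 0.4400, 0.2700).
I(M;N) = Σ p(x,y)·log₂[p(x,y)/(p(x)p(y))].
  (r,0): 0.05·log₂(0.5562) = -0.0423
  (r,1): 0.19·log₂(1.3930) = 0.0908
  (r,2): 0.07·log₂(0.8363) = -0.0181
  (s,0): 0.02·log₂(0.1864) = -0.0485
  (s,1): 0.21·log₂(1.2899) = 0.0771
  (s,2): 0.14·log₂(1.4014) = 0.0682
  (t,0): 0.22·log₂(2.3707) = 0.2740
  (t,1): 0.04·log₂(0.2841) = -0.0726
  (t,2): 0.06·log₂(0.6944) = -0.0316
Sum = 0.297 bits.

0.297 bits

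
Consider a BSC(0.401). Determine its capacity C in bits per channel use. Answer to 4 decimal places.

Binary symmetric channel: C = 1 − h₂(ε) where h₂ is the binary entropy function.
h₂(0.401) = −0.401·log₂0.401 − 0.599·log₂0.599 = 0.9715.
C = 1 − 0.9715 = 0.0285 bits per channel use.

0.0285 bits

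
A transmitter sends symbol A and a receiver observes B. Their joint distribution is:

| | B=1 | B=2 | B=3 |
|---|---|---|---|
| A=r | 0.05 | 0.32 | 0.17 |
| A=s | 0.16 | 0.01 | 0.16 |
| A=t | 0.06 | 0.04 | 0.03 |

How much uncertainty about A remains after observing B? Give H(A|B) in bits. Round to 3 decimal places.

1.099 bits

Marginals: p(A) = (0.5400, 0.3300, 0.1300), p(B) = (0.2700, 0.3700, 0.3600).
H(A|B) = Σ p(B) · H(A|B=·).
  B=1: p=0.2700, H(A|B=1) = 1.3801
  B=2: p=0.3700, H(A|B=2) = 0.6689
  B=3: p=0.3600, H(A|B=3) = 1.3299
Weighted sum = 1.099 bits.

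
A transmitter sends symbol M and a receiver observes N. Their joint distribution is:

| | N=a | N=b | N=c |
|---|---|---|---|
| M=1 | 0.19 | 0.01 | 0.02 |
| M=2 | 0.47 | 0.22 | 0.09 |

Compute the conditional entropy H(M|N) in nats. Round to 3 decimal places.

Chain rule: H(M|N) = H(M,N) − H(N).
Marginals: p(M) = (0.2200, 0.7800), p(N) = (0.6600, 0.2300, 0.1100).
H(M,N) = 1.3445 nats; H(N) = 0.8551 nats.
H(M|N) = 1.3445 − 0.8551 = 0.489 nats.

0.489 nats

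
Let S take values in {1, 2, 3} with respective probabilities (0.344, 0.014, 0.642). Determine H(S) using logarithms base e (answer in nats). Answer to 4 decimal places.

H(S) = −Σ p·ln p.
  −(0.344)·ln(0.344) = 0.36709
  −(0.014)·ln(0.014) = 0.05976
  −(0.642)·ln(0.642) = 0.28451
Sum: 0.36709 + 0.05976 + 0.28451 = 0.7114 nats.

0.7114 nats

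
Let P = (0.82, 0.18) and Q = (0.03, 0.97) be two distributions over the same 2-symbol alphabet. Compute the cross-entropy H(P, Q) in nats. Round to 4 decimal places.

H(P,Q) = −Σ p·ln q.
  −0.82·ln(0.03) = 2.87538
  −0.18·ln(0.97) = 0.00548
H(P,Q) = 2.8809 nats.

2.8809 nats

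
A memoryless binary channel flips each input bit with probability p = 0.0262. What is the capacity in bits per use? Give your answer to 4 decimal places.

Binary symmetric channel: C = 1 − h₂(ε) where h₂ is the binary entropy function.
h₂(0.0262) = −0.0262·log₂0.0262 − 0.9738·log₂0.9738 = 0.1750.
C = 1 − 0.1750 = 0.8250 bits per channel use.

0.8250 bits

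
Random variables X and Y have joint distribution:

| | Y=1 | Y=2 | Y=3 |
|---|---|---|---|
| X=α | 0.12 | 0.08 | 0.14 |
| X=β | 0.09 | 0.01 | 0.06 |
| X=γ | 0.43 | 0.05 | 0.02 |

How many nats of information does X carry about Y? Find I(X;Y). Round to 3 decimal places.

0.146 nats

Marginals: p(X) = (0.3400, 0.1600, 0.5000), p(Y) = (0.6400, 0.1400, 0.2200).
I(X;Y) = Σ p(x,y)·ln[p(x,y)/(p(x)p(y))].
  (α,1): 0.12·ln(0.5515) = -0.0714
  (α,2): 0.08·ln(1.6807) = 0.0415
  (α,3): 0.14·ln(1.8717) = 0.0878
  (β,1): 0.09·ln(0.8789) = -0.0116
  (β,2): 0.01·ln(0.4464) = -0.0081
  (β,3): 0.06·ln(1.7045) = 0.0320
  (γ,1): 0.43·ln(1.3438) = 0.1270
  (γ,2): 0.05·ln(0.7143) = -0.0168
  (γ,3): 0.02·ln(0.1818) = -0.0341
Sum = 0.146 nats.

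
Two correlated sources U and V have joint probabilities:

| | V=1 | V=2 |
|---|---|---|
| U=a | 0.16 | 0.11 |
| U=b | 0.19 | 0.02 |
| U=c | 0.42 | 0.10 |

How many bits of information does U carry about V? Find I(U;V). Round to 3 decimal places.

Marginals: p(U) = (0.2700, 0.2100, 0.5200), p(V) = (0.7700, 0.2300).
I(U;V) = Σ p(x,y)·log₂[p(x,y)/(p(x)p(y))].
  (a,1): 0.16·log₂(0.7696) = -0.0605
  (a,2): 0.11·log₂(1.7713) = 0.0907
  (b,1): 0.19·log₂(1.1750) = 0.0442
  (b,2): 0.02·log₂(0.4141) = -0.0254
  (c,1): 0.42·log₂(1.0490) = 0.0290
  (c,2): 0.10·log₂(0.8361) = -0.0258
Sum = 0.052 bits.

0.052 bits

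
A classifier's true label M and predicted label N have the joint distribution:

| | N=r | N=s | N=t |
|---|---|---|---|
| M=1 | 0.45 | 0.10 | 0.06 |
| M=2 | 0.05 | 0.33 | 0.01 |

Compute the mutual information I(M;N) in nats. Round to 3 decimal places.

Marginals: p(M) = (0.6100, 0.3900), p(N) = (0.5000, 0.4300, 0.0700).
I(M;N) = Σ p(x,y)·ln[p(x,y)/(p(x)p(y))].
  (1,r): 0.45·ln(1.4754) = 0.1750
  (1,s): 0.10·ln(0.3812) = -0.0964
  (1,t): 0.06·ln(1.4052) = 0.0204
  (2,r): 0.05·ln(0.2564) = -0.0680
  (2,s): 0.33·ln(1.9678) = 0.2234
  (2,t): 0.01·ln(0.3663) = -0.0100
Sum = 0.244 nats.

0.244 nats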